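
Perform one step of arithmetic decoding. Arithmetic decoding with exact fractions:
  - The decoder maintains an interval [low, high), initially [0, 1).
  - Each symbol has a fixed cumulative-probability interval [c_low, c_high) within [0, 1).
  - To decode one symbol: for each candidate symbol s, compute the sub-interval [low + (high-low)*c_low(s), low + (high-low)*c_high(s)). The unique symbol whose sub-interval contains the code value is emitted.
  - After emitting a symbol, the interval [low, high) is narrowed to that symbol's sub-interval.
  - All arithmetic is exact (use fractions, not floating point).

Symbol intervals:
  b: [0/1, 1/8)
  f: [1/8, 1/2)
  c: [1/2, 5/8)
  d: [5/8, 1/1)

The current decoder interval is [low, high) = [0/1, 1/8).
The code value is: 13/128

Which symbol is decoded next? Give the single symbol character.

Answer: d

Derivation:
Interval width = high − low = 1/8 − 0/1 = 1/8
Scaled code = (code − low) / width = (13/128 − 0/1) / 1/8 = 13/16
  b: [0/1, 1/8) 
  f: [1/8, 1/2) 
  c: [1/2, 5/8) 
  d: [5/8, 1/1) ← scaled code falls here ✓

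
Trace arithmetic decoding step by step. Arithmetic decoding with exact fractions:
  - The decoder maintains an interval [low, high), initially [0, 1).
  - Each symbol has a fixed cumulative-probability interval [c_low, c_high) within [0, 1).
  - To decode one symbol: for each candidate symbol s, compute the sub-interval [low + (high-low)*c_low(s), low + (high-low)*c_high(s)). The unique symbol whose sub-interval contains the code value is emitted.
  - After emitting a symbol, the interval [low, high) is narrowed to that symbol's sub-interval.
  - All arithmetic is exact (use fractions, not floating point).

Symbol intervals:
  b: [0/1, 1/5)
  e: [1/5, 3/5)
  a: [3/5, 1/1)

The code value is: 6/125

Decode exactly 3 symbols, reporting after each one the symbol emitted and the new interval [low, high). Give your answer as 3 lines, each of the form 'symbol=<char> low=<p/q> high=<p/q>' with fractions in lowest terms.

Step 1: interval [0/1, 1/1), width = 1/1 - 0/1 = 1/1
  'b': [0/1 + 1/1*0/1, 0/1 + 1/1*1/5) = [0/1, 1/5) <- contains code 6/125
  'e': [0/1 + 1/1*1/5, 0/1 + 1/1*3/5) = [1/5, 3/5)
  'a': [0/1 + 1/1*3/5, 0/1 + 1/1*1/1) = [3/5, 1/1)
  emit 'b', narrow to [0/1, 1/5)
Step 2: interval [0/1, 1/5), width = 1/5 - 0/1 = 1/5
  'b': [0/1 + 1/5*0/1, 0/1 + 1/5*1/5) = [0/1, 1/25)
  'e': [0/1 + 1/5*1/5, 0/1 + 1/5*3/5) = [1/25, 3/25) <- contains code 6/125
  'a': [0/1 + 1/5*3/5, 0/1 + 1/5*1/1) = [3/25, 1/5)
  emit 'e', narrow to [1/25, 3/25)
Step 3: interval [1/25, 3/25), width = 3/25 - 1/25 = 2/25
  'b': [1/25 + 2/25*0/1, 1/25 + 2/25*1/5) = [1/25, 7/125) <- contains code 6/125
  'e': [1/25 + 2/25*1/5, 1/25 + 2/25*3/5) = [7/125, 11/125)
  'a': [1/25 + 2/25*3/5, 1/25 + 2/25*1/1) = [11/125, 3/25)
  emit 'b', narrow to [1/25, 7/125)

Answer: symbol=b low=0/1 high=1/5
symbol=e low=1/25 high=3/25
symbol=b low=1/25 high=7/125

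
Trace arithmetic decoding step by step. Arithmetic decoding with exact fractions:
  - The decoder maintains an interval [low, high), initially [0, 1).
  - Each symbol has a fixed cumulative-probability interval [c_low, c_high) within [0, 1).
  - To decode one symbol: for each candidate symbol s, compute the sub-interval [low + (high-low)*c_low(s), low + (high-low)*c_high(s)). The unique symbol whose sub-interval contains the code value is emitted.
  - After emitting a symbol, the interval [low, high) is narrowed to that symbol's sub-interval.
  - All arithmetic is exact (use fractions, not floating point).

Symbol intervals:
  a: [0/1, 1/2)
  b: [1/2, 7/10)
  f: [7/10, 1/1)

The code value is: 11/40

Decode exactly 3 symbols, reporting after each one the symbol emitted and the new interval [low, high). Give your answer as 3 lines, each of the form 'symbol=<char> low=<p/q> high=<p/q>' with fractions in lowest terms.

Step 1: interval [0/1, 1/1), width = 1/1 - 0/1 = 1/1
  'a': [0/1 + 1/1*0/1, 0/1 + 1/1*1/2) = [0/1, 1/2) <- contains code 11/40
  'b': [0/1 + 1/1*1/2, 0/1 + 1/1*7/10) = [1/2, 7/10)
  'f': [0/1 + 1/1*7/10, 0/1 + 1/1*1/1) = [7/10, 1/1)
  emit 'a', narrow to [0/1, 1/2)
Step 2: interval [0/1, 1/2), width = 1/2 - 0/1 = 1/2
  'a': [0/1 + 1/2*0/1, 0/1 + 1/2*1/2) = [0/1, 1/4)
  'b': [0/1 + 1/2*1/2, 0/1 + 1/2*7/10) = [1/4, 7/20) <- contains code 11/40
  'f': [0/1 + 1/2*7/10, 0/1 + 1/2*1/1) = [7/20, 1/2)
  emit 'b', narrow to [1/4, 7/20)
Step 3: interval [1/4, 7/20), width = 7/20 - 1/4 = 1/10
  'a': [1/4 + 1/10*0/1, 1/4 + 1/10*1/2) = [1/4, 3/10) <- contains code 11/40
  'b': [1/4 + 1/10*1/2, 1/4 + 1/10*7/10) = [3/10, 8/25)
  'f': [1/4 + 1/10*7/10, 1/4 + 1/10*1/1) = [8/25, 7/20)
  emit 'a', narrow to [1/4, 3/10)

Answer: symbol=a low=0/1 high=1/2
symbol=b low=1/4 high=7/20
symbol=a low=1/4 high=3/10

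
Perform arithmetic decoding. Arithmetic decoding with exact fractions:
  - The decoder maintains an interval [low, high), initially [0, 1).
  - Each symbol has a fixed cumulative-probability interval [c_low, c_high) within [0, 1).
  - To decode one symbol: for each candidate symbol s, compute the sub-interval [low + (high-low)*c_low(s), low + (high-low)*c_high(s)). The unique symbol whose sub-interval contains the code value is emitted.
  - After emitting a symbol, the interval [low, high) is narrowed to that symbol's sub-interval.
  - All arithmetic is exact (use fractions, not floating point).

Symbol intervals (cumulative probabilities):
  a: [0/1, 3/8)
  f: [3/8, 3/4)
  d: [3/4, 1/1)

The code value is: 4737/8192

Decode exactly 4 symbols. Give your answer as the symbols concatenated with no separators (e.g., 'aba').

Answer: fffa

Derivation:
Step 1: interval [0/1, 1/1), width = 1/1 - 0/1 = 1/1
  'a': [0/1 + 1/1*0/1, 0/1 + 1/1*3/8) = [0/1, 3/8)
  'f': [0/1 + 1/1*3/8, 0/1 + 1/1*3/4) = [3/8, 3/4) <- contains code 4737/8192
  'd': [0/1 + 1/1*3/4, 0/1 + 1/1*1/1) = [3/4, 1/1)
  emit 'f', narrow to [3/8, 3/4)
Step 2: interval [3/8, 3/4), width = 3/4 - 3/8 = 3/8
  'a': [3/8 + 3/8*0/1, 3/8 + 3/8*3/8) = [3/8, 33/64)
  'f': [3/8 + 3/8*3/8, 3/8 + 3/8*3/4) = [33/64, 21/32) <- contains code 4737/8192
  'd': [3/8 + 3/8*3/4, 3/8 + 3/8*1/1) = [21/32, 3/4)
  emit 'f', narrow to [33/64, 21/32)
Step 3: interval [33/64, 21/32), width = 21/32 - 33/64 = 9/64
  'a': [33/64 + 9/64*0/1, 33/64 + 9/64*3/8) = [33/64, 291/512)
  'f': [33/64 + 9/64*3/8, 33/64 + 9/64*3/4) = [291/512, 159/256) <- contains code 4737/8192
  'd': [33/64 + 9/64*3/4, 33/64 + 9/64*1/1) = [159/256, 21/32)
  emit 'f', narrow to [291/512, 159/256)
Step 4: interval [291/512, 159/256), width = 159/256 - 291/512 = 27/512
  'a': [291/512 + 27/512*0/1, 291/512 + 27/512*3/8) = [291/512, 2409/4096) <- contains code 4737/8192
  'f': [291/512 + 27/512*3/8, 291/512 + 27/512*3/4) = [2409/4096, 1245/2048)
  'd': [291/512 + 27/512*3/4, 291/512 + 27/512*1/1) = [1245/2048, 159/256)
  emit 'a', narrow to [291/512, 2409/4096)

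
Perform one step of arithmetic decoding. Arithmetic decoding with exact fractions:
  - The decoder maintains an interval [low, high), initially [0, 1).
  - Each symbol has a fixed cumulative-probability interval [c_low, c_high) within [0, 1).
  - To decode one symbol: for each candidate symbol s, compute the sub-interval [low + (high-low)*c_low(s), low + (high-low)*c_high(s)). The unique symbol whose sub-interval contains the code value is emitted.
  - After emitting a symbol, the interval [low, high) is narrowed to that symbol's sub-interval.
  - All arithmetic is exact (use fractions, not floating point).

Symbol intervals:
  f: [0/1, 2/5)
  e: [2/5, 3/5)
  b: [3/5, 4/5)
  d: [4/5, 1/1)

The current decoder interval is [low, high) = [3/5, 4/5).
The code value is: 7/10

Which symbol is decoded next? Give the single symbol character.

Answer: e

Derivation:
Interval width = high − low = 4/5 − 3/5 = 1/5
Scaled code = (code − low) / width = (7/10 − 3/5) / 1/5 = 1/2
  f: [0/1, 2/5) 
  e: [2/5, 3/5) ← scaled code falls here ✓
  b: [3/5, 4/5) 
  d: [4/5, 1/1) 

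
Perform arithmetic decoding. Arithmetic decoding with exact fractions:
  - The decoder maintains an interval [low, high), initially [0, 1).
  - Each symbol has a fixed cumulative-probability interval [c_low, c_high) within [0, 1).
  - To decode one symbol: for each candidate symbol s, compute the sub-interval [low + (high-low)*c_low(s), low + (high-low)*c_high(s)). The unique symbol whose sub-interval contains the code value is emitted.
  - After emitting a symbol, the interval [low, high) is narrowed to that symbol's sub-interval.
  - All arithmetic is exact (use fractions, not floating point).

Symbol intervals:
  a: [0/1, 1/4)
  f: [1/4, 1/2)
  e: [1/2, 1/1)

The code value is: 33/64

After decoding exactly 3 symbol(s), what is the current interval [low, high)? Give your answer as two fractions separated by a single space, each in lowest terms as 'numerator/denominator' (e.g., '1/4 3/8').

Step 1: interval [0/1, 1/1), width = 1/1 - 0/1 = 1/1
  'a': [0/1 + 1/1*0/1, 0/1 + 1/1*1/4) = [0/1, 1/4)
  'f': [0/1 + 1/1*1/4, 0/1 + 1/1*1/2) = [1/4, 1/2)
  'e': [0/1 + 1/1*1/2, 0/1 + 1/1*1/1) = [1/2, 1/1) <- contains code 33/64
  emit 'e', narrow to [1/2, 1/1)
Step 2: interval [1/2, 1/1), width = 1/1 - 1/2 = 1/2
  'a': [1/2 + 1/2*0/1, 1/2 + 1/2*1/4) = [1/2, 5/8) <- contains code 33/64
  'f': [1/2 + 1/2*1/4, 1/2 + 1/2*1/2) = [5/8, 3/4)
  'e': [1/2 + 1/2*1/2, 1/2 + 1/2*1/1) = [3/4, 1/1)
  emit 'a', narrow to [1/2, 5/8)
Step 3: interval [1/2, 5/8), width = 5/8 - 1/2 = 1/8
  'a': [1/2 + 1/8*0/1, 1/2 + 1/8*1/4) = [1/2, 17/32) <- contains code 33/64
  'f': [1/2 + 1/8*1/4, 1/2 + 1/8*1/2) = [17/32, 9/16)
  'e': [1/2 + 1/8*1/2, 1/2 + 1/8*1/1) = [9/16, 5/8)
  emit 'a', narrow to [1/2, 17/32)

Answer: 1/2 17/32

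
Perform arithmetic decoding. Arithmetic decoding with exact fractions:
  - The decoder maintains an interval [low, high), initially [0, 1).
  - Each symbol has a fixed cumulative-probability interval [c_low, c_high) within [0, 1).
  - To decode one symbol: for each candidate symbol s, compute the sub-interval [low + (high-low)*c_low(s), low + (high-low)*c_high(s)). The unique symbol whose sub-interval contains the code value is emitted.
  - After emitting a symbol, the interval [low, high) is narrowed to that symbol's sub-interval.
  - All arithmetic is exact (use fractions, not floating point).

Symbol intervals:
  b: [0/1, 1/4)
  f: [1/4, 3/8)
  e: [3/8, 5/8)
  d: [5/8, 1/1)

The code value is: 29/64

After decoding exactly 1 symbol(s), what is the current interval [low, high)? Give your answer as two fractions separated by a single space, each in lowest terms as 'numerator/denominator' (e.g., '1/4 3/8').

Step 1: interval [0/1, 1/1), width = 1/1 - 0/1 = 1/1
  'b': [0/1 + 1/1*0/1, 0/1 + 1/1*1/4) = [0/1, 1/4)
  'f': [0/1 + 1/1*1/4, 0/1 + 1/1*3/8) = [1/4, 3/8)
  'e': [0/1 + 1/1*3/8, 0/1 + 1/1*5/8) = [3/8, 5/8) <- contains code 29/64
  'd': [0/1 + 1/1*5/8, 0/1 + 1/1*1/1) = [5/8, 1/1)
  emit 'e', narrow to [3/8, 5/8)

Answer: 3/8 5/8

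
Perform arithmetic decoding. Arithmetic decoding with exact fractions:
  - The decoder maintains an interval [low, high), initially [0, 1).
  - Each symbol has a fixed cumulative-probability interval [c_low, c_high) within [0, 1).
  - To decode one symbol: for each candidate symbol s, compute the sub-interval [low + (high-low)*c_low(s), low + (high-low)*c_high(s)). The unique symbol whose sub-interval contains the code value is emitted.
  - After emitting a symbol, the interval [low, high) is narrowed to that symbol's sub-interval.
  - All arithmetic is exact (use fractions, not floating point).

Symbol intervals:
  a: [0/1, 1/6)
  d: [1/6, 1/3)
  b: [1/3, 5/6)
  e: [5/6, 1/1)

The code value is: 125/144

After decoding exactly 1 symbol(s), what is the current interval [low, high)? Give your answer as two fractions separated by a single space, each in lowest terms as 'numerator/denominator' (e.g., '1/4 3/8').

Answer: 5/6 1/1

Derivation:
Step 1: interval [0/1, 1/1), width = 1/1 - 0/1 = 1/1
  'a': [0/1 + 1/1*0/1, 0/1 + 1/1*1/6) = [0/1, 1/6)
  'd': [0/1 + 1/1*1/6, 0/1 + 1/1*1/3) = [1/6, 1/3)
  'b': [0/1 + 1/1*1/3, 0/1 + 1/1*5/6) = [1/3, 5/6)
  'e': [0/1 + 1/1*5/6, 0/1 + 1/1*1/1) = [5/6, 1/1) <- contains code 125/144
  emit 'e', narrow to [5/6, 1/1)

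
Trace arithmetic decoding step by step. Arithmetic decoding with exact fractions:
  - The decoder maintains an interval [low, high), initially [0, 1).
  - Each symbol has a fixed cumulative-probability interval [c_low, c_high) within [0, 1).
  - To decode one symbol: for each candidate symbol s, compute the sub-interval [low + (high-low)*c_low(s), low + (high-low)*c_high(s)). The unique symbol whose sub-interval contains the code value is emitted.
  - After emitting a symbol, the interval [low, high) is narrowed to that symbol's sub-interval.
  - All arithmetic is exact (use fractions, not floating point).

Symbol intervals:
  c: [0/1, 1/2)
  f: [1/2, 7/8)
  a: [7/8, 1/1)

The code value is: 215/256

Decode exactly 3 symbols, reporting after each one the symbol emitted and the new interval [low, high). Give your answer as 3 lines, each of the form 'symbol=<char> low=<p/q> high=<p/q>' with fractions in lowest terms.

Answer: symbol=f low=1/2 high=7/8
symbol=a low=53/64 high=7/8
symbol=c low=53/64 high=109/128

Derivation:
Step 1: interval [0/1, 1/1), width = 1/1 - 0/1 = 1/1
  'c': [0/1 + 1/1*0/1, 0/1 + 1/1*1/2) = [0/1, 1/2)
  'f': [0/1 + 1/1*1/2, 0/1 + 1/1*7/8) = [1/2, 7/8) <- contains code 215/256
  'a': [0/1 + 1/1*7/8, 0/1 + 1/1*1/1) = [7/8, 1/1)
  emit 'f', narrow to [1/2, 7/8)
Step 2: interval [1/2, 7/8), width = 7/8 - 1/2 = 3/8
  'c': [1/2 + 3/8*0/1, 1/2 + 3/8*1/2) = [1/2, 11/16)
  'f': [1/2 + 3/8*1/2, 1/2 + 3/8*7/8) = [11/16, 53/64)
  'a': [1/2 + 3/8*7/8, 1/2 + 3/8*1/1) = [53/64, 7/8) <- contains code 215/256
  emit 'a', narrow to [53/64, 7/8)
Step 3: interval [53/64, 7/8), width = 7/8 - 53/64 = 3/64
  'c': [53/64 + 3/64*0/1, 53/64 + 3/64*1/2) = [53/64, 109/128) <- contains code 215/256
  'f': [53/64 + 3/64*1/2, 53/64 + 3/64*7/8) = [109/128, 445/512)
  'a': [53/64 + 3/64*7/8, 53/64 + 3/64*1/1) = [445/512, 7/8)
  emit 'c', narrow to [53/64, 109/128)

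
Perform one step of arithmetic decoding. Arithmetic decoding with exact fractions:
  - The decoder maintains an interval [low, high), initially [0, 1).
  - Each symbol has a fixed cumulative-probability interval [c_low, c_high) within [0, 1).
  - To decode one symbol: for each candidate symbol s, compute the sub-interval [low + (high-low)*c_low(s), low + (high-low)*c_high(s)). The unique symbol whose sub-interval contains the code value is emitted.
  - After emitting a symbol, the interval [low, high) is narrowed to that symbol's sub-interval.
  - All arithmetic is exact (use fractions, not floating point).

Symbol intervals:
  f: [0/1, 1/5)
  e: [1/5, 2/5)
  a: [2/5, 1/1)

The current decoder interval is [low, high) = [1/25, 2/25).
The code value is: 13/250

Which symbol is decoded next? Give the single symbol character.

Answer: e

Derivation:
Interval width = high − low = 2/25 − 1/25 = 1/25
Scaled code = (code − low) / width = (13/250 − 1/25) / 1/25 = 3/10
  f: [0/1, 1/5) 
  e: [1/5, 2/5) ← scaled code falls here ✓
  a: [2/5, 1/1) 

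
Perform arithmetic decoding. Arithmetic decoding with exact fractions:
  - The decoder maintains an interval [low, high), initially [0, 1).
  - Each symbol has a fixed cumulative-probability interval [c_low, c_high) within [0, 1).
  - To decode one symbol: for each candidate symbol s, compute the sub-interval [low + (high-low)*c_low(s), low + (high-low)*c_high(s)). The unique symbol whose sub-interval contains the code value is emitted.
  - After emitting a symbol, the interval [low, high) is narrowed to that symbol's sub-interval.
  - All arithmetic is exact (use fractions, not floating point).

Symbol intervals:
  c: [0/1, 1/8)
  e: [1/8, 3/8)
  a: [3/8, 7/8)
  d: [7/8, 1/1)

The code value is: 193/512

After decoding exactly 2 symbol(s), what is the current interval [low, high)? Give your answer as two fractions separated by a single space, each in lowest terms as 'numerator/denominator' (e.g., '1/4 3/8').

Answer: 3/8 7/16

Derivation:
Step 1: interval [0/1, 1/1), width = 1/1 - 0/1 = 1/1
  'c': [0/1 + 1/1*0/1, 0/1 + 1/1*1/8) = [0/1, 1/8)
  'e': [0/1 + 1/1*1/8, 0/1 + 1/1*3/8) = [1/8, 3/8)
  'a': [0/1 + 1/1*3/8, 0/1 + 1/1*7/8) = [3/8, 7/8) <- contains code 193/512
  'd': [0/1 + 1/1*7/8, 0/1 + 1/1*1/1) = [7/8, 1/1)
  emit 'a', narrow to [3/8, 7/8)
Step 2: interval [3/8, 7/8), width = 7/8 - 3/8 = 1/2
  'c': [3/8 + 1/2*0/1, 3/8 + 1/2*1/8) = [3/8, 7/16) <- contains code 193/512
  'e': [3/8 + 1/2*1/8, 3/8 + 1/2*3/8) = [7/16, 9/16)
  'a': [3/8 + 1/2*3/8, 3/8 + 1/2*7/8) = [9/16, 13/16)
  'd': [3/8 + 1/2*7/8, 3/8 + 1/2*1/1) = [13/16, 7/8)
  emit 'c', narrow to [3/8, 7/16)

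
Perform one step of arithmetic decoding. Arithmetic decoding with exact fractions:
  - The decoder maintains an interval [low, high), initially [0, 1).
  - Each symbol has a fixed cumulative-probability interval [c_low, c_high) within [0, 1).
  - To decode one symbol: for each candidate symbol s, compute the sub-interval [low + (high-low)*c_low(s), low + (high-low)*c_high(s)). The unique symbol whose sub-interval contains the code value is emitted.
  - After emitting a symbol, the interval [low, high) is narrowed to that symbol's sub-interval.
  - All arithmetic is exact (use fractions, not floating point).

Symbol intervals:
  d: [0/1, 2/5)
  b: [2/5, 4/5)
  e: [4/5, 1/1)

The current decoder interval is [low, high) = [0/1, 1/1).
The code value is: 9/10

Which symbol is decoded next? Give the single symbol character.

Answer: e

Derivation:
Interval width = high − low = 1/1 − 0/1 = 1/1
Scaled code = (code − low) / width = (9/10 − 0/1) / 1/1 = 9/10
  d: [0/1, 2/5) 
  b: [2/5, 4/5) 
  e: [4/5, 1/1) ← scaled code falls here ✓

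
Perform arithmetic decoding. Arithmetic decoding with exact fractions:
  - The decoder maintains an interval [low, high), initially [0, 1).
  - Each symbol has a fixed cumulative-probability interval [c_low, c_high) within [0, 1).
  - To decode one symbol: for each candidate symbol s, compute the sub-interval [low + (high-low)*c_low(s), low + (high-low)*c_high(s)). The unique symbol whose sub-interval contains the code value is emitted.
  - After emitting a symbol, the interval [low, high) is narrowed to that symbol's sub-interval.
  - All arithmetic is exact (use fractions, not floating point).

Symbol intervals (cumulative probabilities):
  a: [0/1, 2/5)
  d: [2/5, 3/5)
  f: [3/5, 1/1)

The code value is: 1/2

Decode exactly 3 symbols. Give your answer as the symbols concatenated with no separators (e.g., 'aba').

Step 1: interval [0/1, 1/1), width = 1/1 - 0/1 = 1/1
  'a': [0/1 + 1/1*0/1, 0/1 + 1/1*2/5) = [0/1, 2/5)
  'd': [0/1 + 1/1*2/5, 0/1 + 1/1*3/5) = [2/5, 3/5) <- contains code 1/2
  'f': [0/1 + 1/1*3/5, 0/1 + 1/1*1/1) = [3/5, 1/1)
  emit 'd', narrow to [2/5, 3/5)
Step 2: interval [2/5, 3/5), width = 3/5 - 2/5 = 1/5
  'a': [2/5 + 1/5*0/1, 2/5 + 1/5*2/5) = [2/5, 12/25)
  'd': [2/5 + 1/5*2/5, 2/5 + 1/5*3/5) = [12/25, 13/25) <- contains code 1/2
  'f': [2/5 + 1/5*3/5, 2/5 + 1/5*1/1) = [13/25, 3/5)
  emit 'd', narrow to [12/25, 13/25)
Step 3: interval [12/25, 13/25), width = 13/25 - 12/25 = 1/25
  'a': [12/25 + 1/25*0/1, 12/25 + 1/25*2/5) = [12/25, 62/125)
  'd': [12/25 + 1/25*2/5, 12/25 + 1/25*3/5) = [62/125, 63/125) <- contains code 1/2
  'f': [12/25 + 1/25*3/5, 12/25 + 1/25*1/1) = [63/125, 13/25)
  emit 'd', narrow to [62/125, 63/125)

Answer: ddd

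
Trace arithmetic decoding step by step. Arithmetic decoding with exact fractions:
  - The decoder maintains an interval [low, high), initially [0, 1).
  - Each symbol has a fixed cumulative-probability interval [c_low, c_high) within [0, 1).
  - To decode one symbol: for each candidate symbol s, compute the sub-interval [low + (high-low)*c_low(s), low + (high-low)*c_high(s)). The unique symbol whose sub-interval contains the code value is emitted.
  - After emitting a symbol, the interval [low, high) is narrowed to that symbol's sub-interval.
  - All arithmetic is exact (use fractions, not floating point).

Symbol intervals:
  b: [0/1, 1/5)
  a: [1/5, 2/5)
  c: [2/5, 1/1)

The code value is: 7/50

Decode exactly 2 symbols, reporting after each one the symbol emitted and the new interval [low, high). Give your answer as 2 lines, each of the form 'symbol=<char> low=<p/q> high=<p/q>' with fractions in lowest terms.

Answer: symbol=b low=0/1 high=1/5
symbol=c low=2/25 high=1/5

Derivation:
Step 1: interval [0/1, 1/1), width = 1/1 - 0/1 = 1/1
  'b': [0/1 + 1/1*0/1, 0/1 + 1/1*1/5) = [0/1, 1/5) <- contains code 7/50
  'a': [0/1 + 1/1*1/5, 0/1 + 1/1*2/5) = [1/5, 2/5)
  'c': [0/1 + 1/1*2/5, 0/1 + 1/1*1/1) = [2/5, 1/1)
  emit 'b', narrow to [0/1, 1/5)
Step 2: interval [0/1, 1/5), width = 1/5 - 0/1 = 1/5
  'b': [0/1 + 1/5*0/1, 0/1 + 1/5*1/5) = [0/1, 1/25)
  'a': [0/1 + 1/5*1/5, 0/1 + 1/5*2/5) = [1/25, 2/25)
  'c': [0/1 + 1/5*2/5, 0/1 + 1/5*1/1) = [2/25, 1/5) <- contains code 7/50
  emit 'c', narrow to [2/25, 1/5)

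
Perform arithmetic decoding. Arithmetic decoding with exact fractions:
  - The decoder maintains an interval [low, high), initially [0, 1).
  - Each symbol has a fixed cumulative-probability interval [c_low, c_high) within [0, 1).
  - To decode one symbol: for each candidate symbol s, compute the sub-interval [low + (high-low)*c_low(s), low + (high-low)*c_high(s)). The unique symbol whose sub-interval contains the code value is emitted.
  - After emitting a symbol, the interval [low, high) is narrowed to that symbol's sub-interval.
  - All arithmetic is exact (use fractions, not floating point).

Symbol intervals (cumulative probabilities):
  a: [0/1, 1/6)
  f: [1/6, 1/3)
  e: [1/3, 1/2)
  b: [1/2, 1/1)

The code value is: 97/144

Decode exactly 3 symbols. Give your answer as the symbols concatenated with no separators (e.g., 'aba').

Answer: bea

Derivation:
Step 1: interval [0/1, 1/1), width = 1/1 - 0/1 = 1/1
  'a': [0/1 + 1/1*0/1, 0/1 + 1/1*1/6) = [0/1, 1/6)
  'f': [0/1 + 1/1*1/6, 0/1 + 1/1*1/3) = [1/6, 1/3)
  'e': [0/1 + 1/1*1/3, 0/1 + 1/1*1/2) = [1/3, 1/2)
  'b': [0/1 + 1/1*1/2, 0/1 + 1/1*1/1) = [1/2, 1/1) <- contains code 97/144
  emit 'b', narrow to [1/2, 1/1)
Step 2: interval [1/2, 1/1), width = 1/1 - 1/2 = 1/2
  'a': [1/2 + 1/2*0/1, 1/2 + 1/2*1/6) = [1/2, 7/12)
  'f': [1/2 + 1/2*1/6, 1/2 + 1/2*1/3) = [7/12, 2/3)
  'e': [1/2 + 1/2*1/3, 1/2 + 1/2*1/2) = [2/3, 3/4) <- contains code 97/144
  'b': [1/2 + 1/2*1/2, 1/2 + 1/2*1/1) = [3/4, 1/1)
  emit 'e', narrow to [2/3, 3/4)
Step 3: interval [2/3, 3/4), width = 3/4 - 2/3 = 1/12
  'a': [2/3 + 1/12*0/1, 2/3 + 1/12*1/6) = [2/3, 49/72) <- contains code 97/144
  'f': [2/3 + 1/12*1/6, 2/3 + 1/12*1/3) = [49/72, 25/36)
  'e': [2/3 + 1/12*1/3, 2/3 + 1/12*1/2) = [25/36, 17/24)
  'b': [2/3 + 1/12*1/2, 2/3 + 1/12*1/1) = [17/24, 3/4)
  emit 'a', narrow to [2/3, 49/72)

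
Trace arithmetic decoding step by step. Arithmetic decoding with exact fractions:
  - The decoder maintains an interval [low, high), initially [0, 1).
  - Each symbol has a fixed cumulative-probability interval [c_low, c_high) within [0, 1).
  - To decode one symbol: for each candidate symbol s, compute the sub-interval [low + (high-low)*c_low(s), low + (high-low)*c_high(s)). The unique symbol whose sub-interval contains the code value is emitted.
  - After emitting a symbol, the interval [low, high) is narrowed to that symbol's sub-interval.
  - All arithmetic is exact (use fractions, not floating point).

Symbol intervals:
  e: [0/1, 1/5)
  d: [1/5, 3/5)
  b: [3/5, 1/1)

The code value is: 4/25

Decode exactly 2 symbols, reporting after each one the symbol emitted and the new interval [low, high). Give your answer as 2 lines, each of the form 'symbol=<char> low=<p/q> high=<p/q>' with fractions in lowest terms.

Step 1: interval [0/1, 1/1), width = 1/1 - 0/1 = 1/1
  'e': [0/1 + 1/1*0/1, 0/1 + 1/1*1/5) = [0/1, 1/5) <- contains code 4/25
  'd': [0/1 + 1/1*1/5, 0/1 + 1/1*3/5) = [1/5, 3/5)
  'b': [0/1 + 1/1*3/5, 0/1 + 1/1*1/1) = [3/5, 1/1)
  emit 'e', narrow to [0/1, 1/5)
Step 2: interval [0/1, 1/5), width = 1/5 - 0/1 = 1/5
  'e': [0/1 + 1/5*0/1, 0/1 + 1/5*1/5) = [0/1, 1/25)
  'd': [0/1 + 1/5*1/5, 0/1 + 1/5*3/5) = [1/25, 3/25)
  'b': [0/1 + 1/5*3/5, 0/1 + 1/5*1/1) = [3/25, 1/5) <- contains code 4/25
  emit 'b', narrow to [3/25, 1/5)

Answer: symbol=e low=0/1 high=1/5
symbol=b low=3/25 high=1/5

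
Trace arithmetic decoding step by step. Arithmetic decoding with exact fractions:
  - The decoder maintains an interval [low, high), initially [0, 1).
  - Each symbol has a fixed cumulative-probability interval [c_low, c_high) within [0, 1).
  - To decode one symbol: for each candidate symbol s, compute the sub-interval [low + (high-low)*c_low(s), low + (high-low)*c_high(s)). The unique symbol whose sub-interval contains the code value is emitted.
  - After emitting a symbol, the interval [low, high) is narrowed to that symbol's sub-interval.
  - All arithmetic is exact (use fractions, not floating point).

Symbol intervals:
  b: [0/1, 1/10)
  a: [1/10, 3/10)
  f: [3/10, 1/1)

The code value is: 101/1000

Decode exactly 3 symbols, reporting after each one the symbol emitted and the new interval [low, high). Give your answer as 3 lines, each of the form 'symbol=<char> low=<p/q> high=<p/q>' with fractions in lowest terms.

Answer: symbol=a low=1/10 high=3/10
symbol=b low=1/10 high=3/25
symbol=b low=1/10 high=51/500

Derivation:
Step 1: interval [0/1, 1/1), width = 1/1 - 0/1 = 1/1
  'b': [0/1 + 1/1*0/1, 0/1 + 1/1*1/10) = [0/1, 1/10)
  'a': [0/1 + 1/1*1/10, 0/1 + 1/1*3/10) = [1/10, 3/10) <- contains code 101/1000
  'f': [0/1 + 1/1*3/10, 0/1 + 1/1*1/1) = [3/10, 1/1)
  emit 'a', narrow to [1/10, 3/10)
Step 2: interval [1/10, 3/10), width = 3/10 - 1/10 = 1/5
  'b': [1/10 + 1/5*0/1, 1/10 + 1/5*1/10) = [1/10, 3/25) <- contains code 101/1000
  'a': [1/10 + 1/5*1/10, 1/10 + 1/5*3/10) = [3/25, 4/25)
  'f': [1/10 + 1/5*3/10, 1/10 + 1/5*1/1) = [4/25, 3/10)
  emit 'b', narrow to [1/10, 3/25)
Step 3: interval [1/10, 3/25), width = 3/25 - 1/10 = 1/50
  'b': [1/10 + 1/50*0/1, 1/10 + 1/50*1/10) = [1/10, 51/500) <- contains code 101/1000
  'a': [1/10 + 1/50*1/10, 1/10 + 1/50*3/10) = [51/500, 53/500)
  'f': [1/10 + 1/50*3/10, 1/10 + 1/50*1/1) = [53/500, 3/25)
  emit 'b', narrow to [1/10, 51/500)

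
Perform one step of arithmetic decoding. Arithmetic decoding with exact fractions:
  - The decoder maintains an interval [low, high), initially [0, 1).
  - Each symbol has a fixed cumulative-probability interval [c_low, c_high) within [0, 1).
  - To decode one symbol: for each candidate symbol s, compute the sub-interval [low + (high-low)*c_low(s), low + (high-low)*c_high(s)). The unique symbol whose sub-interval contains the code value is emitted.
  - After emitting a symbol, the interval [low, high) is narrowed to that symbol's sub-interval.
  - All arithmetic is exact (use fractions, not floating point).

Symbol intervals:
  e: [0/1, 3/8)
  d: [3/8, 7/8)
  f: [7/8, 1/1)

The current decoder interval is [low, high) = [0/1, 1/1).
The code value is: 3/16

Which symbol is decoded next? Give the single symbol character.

Interval width = high − low = 1/1 − 0/1 = 1/1
Scaled code = (code − low) / width = (3/16 − 0/1) / 1/1 = 3/16
  e: [0/1, 3/8) ← scaled code falls here ✓
  d: [3/8, 7/8) 
  f: [7/8, 1/1) 

Answer: e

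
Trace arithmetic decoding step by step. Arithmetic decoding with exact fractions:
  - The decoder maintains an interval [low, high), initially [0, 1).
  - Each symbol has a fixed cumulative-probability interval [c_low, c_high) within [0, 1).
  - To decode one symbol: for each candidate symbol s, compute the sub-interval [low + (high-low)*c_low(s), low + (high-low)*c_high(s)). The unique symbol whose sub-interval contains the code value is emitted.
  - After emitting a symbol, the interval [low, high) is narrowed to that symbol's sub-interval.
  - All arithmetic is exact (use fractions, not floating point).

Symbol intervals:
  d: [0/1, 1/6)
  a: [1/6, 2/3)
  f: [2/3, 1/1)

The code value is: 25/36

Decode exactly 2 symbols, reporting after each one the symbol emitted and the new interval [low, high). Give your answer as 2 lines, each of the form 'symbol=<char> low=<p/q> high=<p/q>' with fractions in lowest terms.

Answer: symbol=f low=2/3 high=1/1
symbol=d low=2/3 high=13/18

Derivation:
Step 1: interval [0/1, 1/1), width = 1/1 - 0/1 = 1/1
  'd': [0/1 + 1/1*0/1, 0/1 + 1/1*1/6) = [0/1, 1/6)
  'a': [0/1 + 1/1*1/6, 0/1 + 1/1*2/3) = [1/6, 2/3)
  'f': [0/1 + 1/1*2/3, 0/1 + 1/1*1/1) = [2/3, 1/1) <- contains code 25/36
  emit 'f', narrow to [2/3, 1/1)
Step 2: interval [2/3, 1/1), width = 1/1 - 2/3 = 1/3
  'd': [2/3 + 1/3*0/1, 2/3 + 1/3*1/6) = [2/3, 13/18) <- contains code 25/36
  'a': [2/3 + 1/3*1/6, 2/3 + 1/3*2/3) = [13/18, 8/9)
  'f': [2/3 + 1/3*2/3, 2/3 + 1/3*1/1) = [8/9, 1/1)
  emit 'd', narrow to [2/3, 13/18)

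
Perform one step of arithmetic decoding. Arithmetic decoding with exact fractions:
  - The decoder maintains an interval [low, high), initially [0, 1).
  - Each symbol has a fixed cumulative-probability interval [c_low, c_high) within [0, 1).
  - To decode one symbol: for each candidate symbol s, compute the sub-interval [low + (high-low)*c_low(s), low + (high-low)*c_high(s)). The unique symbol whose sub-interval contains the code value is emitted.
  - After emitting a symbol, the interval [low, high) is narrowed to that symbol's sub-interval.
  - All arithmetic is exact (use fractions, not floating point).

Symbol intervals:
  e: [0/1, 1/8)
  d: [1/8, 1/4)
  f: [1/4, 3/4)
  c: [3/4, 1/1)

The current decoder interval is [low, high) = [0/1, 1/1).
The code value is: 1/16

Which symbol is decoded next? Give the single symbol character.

Answer: e

Derivation:
Interval width = high − low = 1/1 − 0/1 = 1/1
Scaled code = (code − low) / width = (1/16 − 0/1) / 1/1 = 1/16
  e: [0/1, 1/8) ← scaled code falls here ✓
  d: [1/8, 1/4) 
  f: [1/4, 3/4) 
  c: [3/4, 1/1) 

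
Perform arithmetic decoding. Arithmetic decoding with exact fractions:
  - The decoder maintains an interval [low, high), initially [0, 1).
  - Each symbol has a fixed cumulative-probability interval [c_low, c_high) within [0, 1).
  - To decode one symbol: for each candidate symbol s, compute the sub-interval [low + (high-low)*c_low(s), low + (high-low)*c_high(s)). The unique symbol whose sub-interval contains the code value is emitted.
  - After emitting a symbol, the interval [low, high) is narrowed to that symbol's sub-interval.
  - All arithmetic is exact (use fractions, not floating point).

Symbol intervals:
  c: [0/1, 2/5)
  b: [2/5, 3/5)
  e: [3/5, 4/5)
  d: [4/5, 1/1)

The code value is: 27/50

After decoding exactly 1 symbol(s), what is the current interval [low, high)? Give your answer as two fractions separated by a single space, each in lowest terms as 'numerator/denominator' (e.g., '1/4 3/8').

Step 1: interval [0/1, 1/1), width = 1/1 - 0/1 = 1/1
  'c': [0/1 + 1/1*0/1, 0/1 + 1/1*2/5) = [0/1, 2/5)
  'b': [0/1 + 1/1*2/5, 0/1 + 1/1*3/5) = [2/5, 3/5) <- contains code 27/50
  'e': [0/1 + 1/1*3/5, 0/1 + 1/1*4/5) = [3/5, 4/5)
  'd': [0/1 + 1/1*4/5, 0/1 + 1/1*1/1) = [4/5, 1/1)
  emit 'b', narrow to [2/5, 3/5)

Answer: 2/5 3/5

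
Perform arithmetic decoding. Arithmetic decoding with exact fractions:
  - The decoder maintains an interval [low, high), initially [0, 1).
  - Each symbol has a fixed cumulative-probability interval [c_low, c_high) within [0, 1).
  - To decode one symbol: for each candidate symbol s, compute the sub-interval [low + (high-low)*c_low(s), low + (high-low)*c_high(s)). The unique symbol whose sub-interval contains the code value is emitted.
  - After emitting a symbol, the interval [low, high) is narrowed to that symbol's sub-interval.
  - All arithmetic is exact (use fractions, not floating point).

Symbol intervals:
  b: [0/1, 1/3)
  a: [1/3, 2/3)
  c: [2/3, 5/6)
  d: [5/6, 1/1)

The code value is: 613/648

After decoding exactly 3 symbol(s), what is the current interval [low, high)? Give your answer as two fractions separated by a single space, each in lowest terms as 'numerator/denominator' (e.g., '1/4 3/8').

Step 1: interval [0/1, 1/1), width = 1/1 - 0/1 = 1/1
  'b': [0/1 + 1/1*0/1, 0/1 + 1/1*1/3) = [0/1, 1/3)
  'a': [0/1 + 1/1*1/3, 0/1 + 1/1*2/3) = [1/3, 2/3)
  'c': [0/1 + 1/1*2/3, 0/1 + 1/1*5/6) = [2/3, 5/6)
  'd': [0/1 + 1/1*5/6, 0/1 + 1/1*1/1) = [5/6, 1/1) <- contains code 613/648
  emit 'd', narrow to [5/6, 1/1)
Step 2: interval [5/6, 1/1), width = 1/1 - 5/6 = 1/6
  'b': [5/6 + 1/6*0/1, 5/6 + 1/6*1/3) = [5/6, 8/9)
  'a': [5/6 + 1/6*1/3, 5/6 + 1/6*2/3) = [8/9, 17/18)
  'c': [5/6 + 1/6*2/3, 5/6 + 1/6*5/6) = [17/18, 35/36) <- contains code 613/648
  'd': [5/6 + 1/6*5/6, 5/6 + 1/6*1/1) = [35/36, 1/1)
  emit 'c', narrow to [17/18, 35/36)
Step 3: interval [17/18, 35/36), width = 35/36 - 17/18 = 1/36
  'b': [17/18 + 1/36*0/1, 17/18 + 1/36*1/3) = [17/18, 103/108) <- contains code 613/648
  'a': [17/18 + 1/36*1/3, 17/18 + 1/36*2/3) = [103/108, 26/27)
  'c': [17/18 + 1/36*2/3, 17/18 + 1/36*5/6) = [26/27, 209/216)
  'd': [17/18 + 1/36*5/6, 17/18 + 1/36*1/1) = [209/216, 35/36)
  emit 'b', narrow to [17/18, 103/108)

Answer: 17/18 103/108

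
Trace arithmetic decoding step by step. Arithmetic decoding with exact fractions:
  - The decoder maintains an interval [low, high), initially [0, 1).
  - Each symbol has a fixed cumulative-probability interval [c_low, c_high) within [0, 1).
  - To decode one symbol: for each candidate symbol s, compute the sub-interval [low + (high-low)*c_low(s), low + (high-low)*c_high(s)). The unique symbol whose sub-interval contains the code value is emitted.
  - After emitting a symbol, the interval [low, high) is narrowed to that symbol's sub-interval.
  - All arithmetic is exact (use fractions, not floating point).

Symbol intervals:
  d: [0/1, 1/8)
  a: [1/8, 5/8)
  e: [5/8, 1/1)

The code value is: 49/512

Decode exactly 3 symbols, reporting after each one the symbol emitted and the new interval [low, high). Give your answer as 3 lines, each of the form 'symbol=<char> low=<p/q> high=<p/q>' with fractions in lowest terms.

Step 1: interval [0/1, 1/1), width = 1/1 - 0/1 = 1/1
  'd': [0/1 + 1/1*0/1, 0/1 + 1/1*1/8) = [0/1, 1/8) <- contains code 49/512
  'a': [0/1 + 1/1*1/8, 0/1 + 1/1*5/8) = [1/8, 5/8)
  'e': [0/1 + 1/1*5/8, 0/1 + 1/1*1/1) = [5/8, 1/1)
  emit 'd', narrow to [0/1, 1/8)
Step 2: interval [0/1, 1/8), width = 1/8 - 0/1 = 1/8
  'd': [0/1 + 1/8*0/1, 0/1 + 1/8*1/8) = [0/1, 1/64)
  'a': [0/1 + 1/8*1/8, 0/1 + 1/8*5/8) = [1/64, 5/64)
  'e': [0/1 + 1/8*5/8, 0/1 + 1/8*1/1) = [5/64, 1/8) <- contains code 49/512
  emit 'e', narrow to [5/64, 1/8)
Step 3: interval [5/64, 1/8), width = 1/8 - 5/64 = 3/64
  'd': [5/64 + 3/64*0/1, 5/64 + 3/64*1/8) = [5/64, 43/512)
  'a': [5/64 + 3/64*1/8, 5/64 + 3/64*5/8) = [43/512, 55/512) <- contains code 49/512
  'e': [5/64 + 3/64*5/8, 5/64 + 3/64*1/1) = [55/512, 1/8)
  emit 'a', narrow to [43/512, 55/512)

Answer: symbol=d low=0/1 high=1/8
symbol=e low=5/64 high=1/8
symbol=a low=43/512 high=55/512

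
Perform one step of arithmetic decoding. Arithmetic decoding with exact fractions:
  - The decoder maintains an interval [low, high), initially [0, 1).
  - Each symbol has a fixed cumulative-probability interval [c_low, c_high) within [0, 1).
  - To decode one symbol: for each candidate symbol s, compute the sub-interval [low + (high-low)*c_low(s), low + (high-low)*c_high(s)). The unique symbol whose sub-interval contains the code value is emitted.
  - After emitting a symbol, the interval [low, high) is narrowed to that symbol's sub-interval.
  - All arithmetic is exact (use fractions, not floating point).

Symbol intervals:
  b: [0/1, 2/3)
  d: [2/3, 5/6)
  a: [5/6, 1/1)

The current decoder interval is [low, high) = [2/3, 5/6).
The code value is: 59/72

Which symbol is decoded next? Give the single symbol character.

Interval width = high − low = 5/6 − 2/3 = 1/6
Scaled code = (code − low) / width = (59/72 − 2/3) / 1/6 = 11/12
  b: [0/1, 2/3) 
  d: [2/3, 5/6) 
  a: [5/6, 1/1) ← scaled code falls here ✓

Answer: a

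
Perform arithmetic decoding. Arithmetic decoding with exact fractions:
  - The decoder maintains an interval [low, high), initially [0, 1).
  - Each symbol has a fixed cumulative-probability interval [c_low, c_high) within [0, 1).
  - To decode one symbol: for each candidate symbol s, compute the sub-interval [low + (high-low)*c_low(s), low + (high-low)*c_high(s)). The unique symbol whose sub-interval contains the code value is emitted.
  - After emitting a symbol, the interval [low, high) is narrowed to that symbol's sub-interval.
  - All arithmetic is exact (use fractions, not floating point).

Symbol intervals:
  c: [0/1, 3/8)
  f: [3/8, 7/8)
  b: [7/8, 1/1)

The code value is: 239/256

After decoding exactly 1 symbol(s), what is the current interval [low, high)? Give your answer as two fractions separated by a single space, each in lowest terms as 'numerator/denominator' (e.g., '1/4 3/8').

Step 1: interval [0/1, 1/1), width = 1/1 - 0/1 = 1/1
  'c': [0/1 + 1/1*0/1, 0/1 + 1/1*3/8) = [0/1, 3/8)
  'f': [0/1 + 1/1*3/8, 0/1 + 1/1*7/8) = [3/8, 7/8)
  'b': [0/1 + 1/1*7/8, 0/1 + 1/1*1/1) = [7/8, 1/1) <- contains code 239/256
  emit 'b', narrow to [7/8, 1/1)

Answer: 7/8 1/1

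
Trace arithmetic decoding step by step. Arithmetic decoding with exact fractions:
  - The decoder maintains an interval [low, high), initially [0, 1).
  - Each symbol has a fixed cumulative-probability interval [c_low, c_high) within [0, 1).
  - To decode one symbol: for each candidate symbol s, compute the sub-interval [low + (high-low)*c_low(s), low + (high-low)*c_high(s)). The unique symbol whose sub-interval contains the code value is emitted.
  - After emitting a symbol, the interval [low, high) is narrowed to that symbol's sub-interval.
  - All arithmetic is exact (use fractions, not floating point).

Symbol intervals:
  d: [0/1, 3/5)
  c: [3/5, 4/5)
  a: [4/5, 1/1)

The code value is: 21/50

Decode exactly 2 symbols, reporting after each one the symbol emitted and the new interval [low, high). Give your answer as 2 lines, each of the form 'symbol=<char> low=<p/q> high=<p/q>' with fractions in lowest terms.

Answer: symbol=d low=0/1 high=3/5
symbol=c low=9/25 high=12/25

Derivation:
Step 1: interval [0/1, 1/1), width = 1/1 - 0/1 = 1/1
  'd': [0/1 + 1/1*0/1, 0/1 + 1/1*3/5) = [0/1, 3/5) <- contains code 21/50
  'c': [0/1 + 1/1*3/5, 0/1 + 1/1*4/5) = [3/5, 4/5)
  'a': [0/1 + 1/1*4/5, 0/1 + 1/1*1/1) = [4/5, 1/1)
  emit 'd', narrow to [0/1, 3/5)
Step 2: interval [0/1, 3/5), width = 3/5 - 0/1 = 3/5
  'd': [0/1 + 3/5*0/1, 0/1 + 3/5*3/5) = [0/1, 9/25)
  'c': [0/1 + 3/5*3/5, 0/1 + 3/5*4/5) = [9/25, 12/25) <- contains code 21/50
  'a': [0/1 + 3/5*4/5, 0/1 + 3/5*1/1) = [12/25, 3/5)
  emit 'c', narrow to [9/25, 12/25)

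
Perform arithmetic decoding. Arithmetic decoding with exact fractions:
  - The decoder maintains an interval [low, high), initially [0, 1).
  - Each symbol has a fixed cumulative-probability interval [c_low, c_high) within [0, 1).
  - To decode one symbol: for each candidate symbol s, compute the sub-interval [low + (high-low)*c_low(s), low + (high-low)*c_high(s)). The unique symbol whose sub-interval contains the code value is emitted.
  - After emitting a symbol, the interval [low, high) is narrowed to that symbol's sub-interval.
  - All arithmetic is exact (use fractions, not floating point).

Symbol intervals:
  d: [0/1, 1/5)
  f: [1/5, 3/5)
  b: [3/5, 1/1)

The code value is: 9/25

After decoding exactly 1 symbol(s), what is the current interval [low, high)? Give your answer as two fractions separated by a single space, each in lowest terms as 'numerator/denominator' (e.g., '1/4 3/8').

Answer: 1/5 3/5

Derivation:
Step 1: interval [0/1, 1/1), width = 1/1 - 0/1 = 1/1
  'd': [0/1 + 1/1*0/1, 0/1 + 1/1*1/5) = [0/1, 1/5)
  'f': [0/1 + 1/1*1/5, 0/1 + 1/1*3/5) = [1/5, 3/5) <- contains code 9/25
  'b': [0/1 + 1/1*3/5, 0/1 + 1/1*1/1) = [3/5, 1/1)
  emit 'f', narrow to [1/5, 3/5)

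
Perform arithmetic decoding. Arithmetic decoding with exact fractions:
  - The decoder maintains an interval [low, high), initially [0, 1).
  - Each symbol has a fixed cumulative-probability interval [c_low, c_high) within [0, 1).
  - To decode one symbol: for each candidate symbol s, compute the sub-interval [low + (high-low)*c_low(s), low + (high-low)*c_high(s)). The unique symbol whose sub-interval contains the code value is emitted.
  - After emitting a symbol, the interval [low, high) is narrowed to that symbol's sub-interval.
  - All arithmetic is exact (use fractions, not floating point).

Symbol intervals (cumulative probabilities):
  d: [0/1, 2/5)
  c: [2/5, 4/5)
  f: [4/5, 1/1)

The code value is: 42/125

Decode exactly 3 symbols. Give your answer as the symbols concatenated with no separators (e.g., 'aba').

Step 1: interval [0/1, 1/1), width = 1/1 - 0/1 = 1/1
  'd': [0/1 + 1/1*0/1, 0/1 + 1/1*2/5) = [0/1, 2/5) <- contains code 42/125
  'c': [0/1 + 1/1*2/5, 0/1 + 1/1*4/5) = [2/5, 4/5)
  'f': [0/1 + 1/1*4/5, 0/1 + 1/1*1/1) = [4/5, 1/1)
  emit 'd', narrow to [0/1, 2/5)
Step 2: interval [0/1, 2/5), width = 2/5 - 0/1 = 2/5
  'd': [0/1 + 2/5*0/1, 0/1 + 2/5*2/5) = [0/1, 4/25)
  'c': [0/1 + 2/5*2/5, 0/1 + 2/5*4/5) = [4/25, 8/25)
  'f': [0/1 + 2/5*4/5, 0/1 + 2/5*1/1) = [8/25, 2/5) <- contains code 42/125
  emit 'f', narrow to [8/25, 2/5)
Step 3: interval [8/25, 2/5), width = 2/5 - 8/25 = 2/25
  'd': [8/25 + 2/25*0/1, 8/25 + 2/25*2/5) = [8/25, 44/125) <- contains code 42/125
  'c': [8/25 + 2/25*2/5, 8/25 + 2/25*4/5) = [44/125, 48/125)
  'f': [8/25 + 2/25*4/5, 8/25 + 2/25*1/1) = [48/125, 2/5)
  emit 'd', narrow to [8/25, 44/125)

Answer: dfd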